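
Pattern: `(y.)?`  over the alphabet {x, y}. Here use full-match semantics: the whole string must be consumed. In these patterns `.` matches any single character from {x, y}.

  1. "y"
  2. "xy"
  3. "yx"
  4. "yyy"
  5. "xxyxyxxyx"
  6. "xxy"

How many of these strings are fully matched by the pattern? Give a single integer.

1

1 → no match
2 → no match
3 → match
4 → no match
5 → no match
6 → no match
Total matched: 1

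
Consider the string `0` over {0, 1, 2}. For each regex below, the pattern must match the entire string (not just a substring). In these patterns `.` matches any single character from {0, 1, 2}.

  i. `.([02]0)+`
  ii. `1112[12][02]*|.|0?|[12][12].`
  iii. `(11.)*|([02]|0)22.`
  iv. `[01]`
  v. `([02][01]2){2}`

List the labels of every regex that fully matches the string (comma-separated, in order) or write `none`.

ii, iv

i → no match
ii → match
iii → no match
iv → match
v → no match — must end with `2`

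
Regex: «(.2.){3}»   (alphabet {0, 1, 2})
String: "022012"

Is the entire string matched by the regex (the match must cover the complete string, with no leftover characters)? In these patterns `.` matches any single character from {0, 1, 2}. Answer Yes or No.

No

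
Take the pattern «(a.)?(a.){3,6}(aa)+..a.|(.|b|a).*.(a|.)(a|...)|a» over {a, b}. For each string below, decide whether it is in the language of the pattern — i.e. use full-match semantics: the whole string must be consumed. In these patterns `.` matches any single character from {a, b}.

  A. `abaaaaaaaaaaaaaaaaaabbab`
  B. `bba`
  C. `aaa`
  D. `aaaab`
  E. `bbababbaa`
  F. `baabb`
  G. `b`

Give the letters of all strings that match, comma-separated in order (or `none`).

A → match
B. `bba` → no match
C. `aaa` → no match
D. `aaaab` → no match
E. `bbababbaa` → match
F. `baabb` → no match
G. `b` → no match

A, E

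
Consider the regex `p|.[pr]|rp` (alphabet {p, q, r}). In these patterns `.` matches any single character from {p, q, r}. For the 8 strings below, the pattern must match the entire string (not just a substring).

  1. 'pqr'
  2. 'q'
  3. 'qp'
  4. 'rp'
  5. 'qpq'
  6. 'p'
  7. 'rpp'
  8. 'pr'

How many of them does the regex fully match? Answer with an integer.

1 → no match
2 → no match
3 → match
4 → match
5 → no match
6 → match
7 → no match
8 → match
Total matched: 4

4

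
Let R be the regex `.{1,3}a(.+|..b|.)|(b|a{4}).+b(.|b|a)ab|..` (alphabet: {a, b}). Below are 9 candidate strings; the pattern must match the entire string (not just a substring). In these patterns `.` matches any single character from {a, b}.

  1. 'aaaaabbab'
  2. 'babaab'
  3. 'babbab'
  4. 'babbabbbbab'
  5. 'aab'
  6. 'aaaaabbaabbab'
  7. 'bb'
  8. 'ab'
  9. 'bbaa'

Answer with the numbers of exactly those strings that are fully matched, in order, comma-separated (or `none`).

1. 'aaaaabbab' → match
2. 'babaab' → match
3. 'babbab' → match
4. 'babbabbbbab' → match
5. 'aab' → match
6 → match
7. 'bb' → match
8. 'ab' → match
9. 'bbaa' → match

1, 2, 3, 4, 5, 6, 7, 8, 9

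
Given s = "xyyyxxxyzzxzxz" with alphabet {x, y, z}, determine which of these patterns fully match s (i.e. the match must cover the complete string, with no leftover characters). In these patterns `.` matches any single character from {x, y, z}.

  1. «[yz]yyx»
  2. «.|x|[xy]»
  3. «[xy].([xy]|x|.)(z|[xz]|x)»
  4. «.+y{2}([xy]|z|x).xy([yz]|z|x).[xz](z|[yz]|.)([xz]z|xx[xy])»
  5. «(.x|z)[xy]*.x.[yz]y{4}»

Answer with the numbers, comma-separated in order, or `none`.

1 → no match — must end with "yyx"
2 → no match
3 → no match
4 → match
5 → no match — must end with "y"

4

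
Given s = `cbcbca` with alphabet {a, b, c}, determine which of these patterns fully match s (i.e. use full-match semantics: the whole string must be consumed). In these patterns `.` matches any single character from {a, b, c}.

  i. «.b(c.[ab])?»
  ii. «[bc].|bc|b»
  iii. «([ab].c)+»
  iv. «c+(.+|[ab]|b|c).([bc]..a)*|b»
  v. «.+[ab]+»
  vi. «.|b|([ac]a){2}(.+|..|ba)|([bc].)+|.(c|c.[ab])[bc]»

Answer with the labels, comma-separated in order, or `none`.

iv, v, vi

i → no match
ii → no match
iii → no match — must end with `c`
iv → match
v → match
vi → match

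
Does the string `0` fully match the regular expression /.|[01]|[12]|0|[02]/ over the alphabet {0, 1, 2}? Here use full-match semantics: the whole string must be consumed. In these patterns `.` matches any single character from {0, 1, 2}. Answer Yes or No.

Yes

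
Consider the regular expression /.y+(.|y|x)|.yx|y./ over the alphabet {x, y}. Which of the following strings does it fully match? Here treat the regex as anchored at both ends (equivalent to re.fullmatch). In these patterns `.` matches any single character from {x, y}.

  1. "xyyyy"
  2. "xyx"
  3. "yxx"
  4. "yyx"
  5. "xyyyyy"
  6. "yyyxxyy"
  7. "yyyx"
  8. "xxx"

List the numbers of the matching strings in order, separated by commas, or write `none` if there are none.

1, 2, 4, 5, 7

1 → match
2 → match
3 → no match
4 → match
5 → match
6 → no match
7 → match
8 → no match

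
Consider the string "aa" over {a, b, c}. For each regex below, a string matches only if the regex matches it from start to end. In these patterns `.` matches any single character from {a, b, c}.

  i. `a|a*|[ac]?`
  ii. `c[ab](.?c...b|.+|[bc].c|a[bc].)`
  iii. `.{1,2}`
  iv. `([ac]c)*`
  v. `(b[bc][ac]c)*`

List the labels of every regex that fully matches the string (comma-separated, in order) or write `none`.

i, iii

i → match
ii → no match — must start with "c"
iii → match
iv → no match
v → no match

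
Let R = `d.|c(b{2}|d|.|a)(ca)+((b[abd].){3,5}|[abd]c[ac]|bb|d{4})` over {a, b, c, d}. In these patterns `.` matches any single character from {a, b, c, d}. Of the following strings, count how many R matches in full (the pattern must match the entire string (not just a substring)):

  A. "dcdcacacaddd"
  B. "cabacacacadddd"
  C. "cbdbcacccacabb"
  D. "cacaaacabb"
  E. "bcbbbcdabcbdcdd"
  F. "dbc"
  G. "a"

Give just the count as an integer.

0

A → no match
B → no match
C → no match
D → no match
E → no match
F → no match
G → no match
Total matched: 0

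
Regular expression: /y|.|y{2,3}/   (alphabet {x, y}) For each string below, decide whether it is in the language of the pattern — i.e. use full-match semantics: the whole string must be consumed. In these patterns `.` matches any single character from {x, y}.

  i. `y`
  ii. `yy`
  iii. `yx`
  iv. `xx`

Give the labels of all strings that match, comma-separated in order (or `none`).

i, ii

i → match
ii → match
iii → no match
iv → no match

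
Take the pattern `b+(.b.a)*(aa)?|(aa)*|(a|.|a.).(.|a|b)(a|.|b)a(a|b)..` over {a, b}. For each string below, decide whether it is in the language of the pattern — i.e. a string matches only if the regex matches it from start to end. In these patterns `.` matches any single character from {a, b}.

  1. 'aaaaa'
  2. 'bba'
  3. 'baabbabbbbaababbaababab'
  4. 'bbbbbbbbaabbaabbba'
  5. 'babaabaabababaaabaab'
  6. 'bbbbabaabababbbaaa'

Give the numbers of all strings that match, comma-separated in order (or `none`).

4

1 → no match
2 → no match
3 → no match
4 → match
5 → no match
6 → no match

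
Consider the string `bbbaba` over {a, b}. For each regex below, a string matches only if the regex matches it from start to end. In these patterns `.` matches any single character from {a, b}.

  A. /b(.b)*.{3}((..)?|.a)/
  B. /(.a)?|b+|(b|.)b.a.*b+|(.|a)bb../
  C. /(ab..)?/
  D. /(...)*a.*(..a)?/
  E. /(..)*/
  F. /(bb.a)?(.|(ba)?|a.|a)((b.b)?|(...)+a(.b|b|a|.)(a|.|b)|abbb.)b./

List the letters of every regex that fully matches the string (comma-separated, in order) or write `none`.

A, D, E, F

A → match
B → no match
C → no match
D → match
E → match
F → match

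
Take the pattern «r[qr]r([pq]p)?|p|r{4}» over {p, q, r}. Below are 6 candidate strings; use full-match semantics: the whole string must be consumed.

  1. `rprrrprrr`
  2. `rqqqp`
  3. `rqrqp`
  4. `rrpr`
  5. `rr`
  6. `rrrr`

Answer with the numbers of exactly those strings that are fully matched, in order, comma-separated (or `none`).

1 → no match
2 → no match
3 → match
4 → no match
5 → no match
6 → match

3, 6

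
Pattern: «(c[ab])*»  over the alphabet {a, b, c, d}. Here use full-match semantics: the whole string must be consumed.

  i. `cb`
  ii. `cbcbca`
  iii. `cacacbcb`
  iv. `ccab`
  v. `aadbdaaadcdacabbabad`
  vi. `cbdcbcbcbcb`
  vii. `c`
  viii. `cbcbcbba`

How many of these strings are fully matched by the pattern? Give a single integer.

3

i. `cb` → match
ii. `cbcbca` → match
iii. `cacacbcb` → match
iv. `ccab` → no match
v → no match
vi. `cbdcbcbcbcb` → no match
vii. `c` → no match
viii. `cbcbcbba` → no match
Total matched: 3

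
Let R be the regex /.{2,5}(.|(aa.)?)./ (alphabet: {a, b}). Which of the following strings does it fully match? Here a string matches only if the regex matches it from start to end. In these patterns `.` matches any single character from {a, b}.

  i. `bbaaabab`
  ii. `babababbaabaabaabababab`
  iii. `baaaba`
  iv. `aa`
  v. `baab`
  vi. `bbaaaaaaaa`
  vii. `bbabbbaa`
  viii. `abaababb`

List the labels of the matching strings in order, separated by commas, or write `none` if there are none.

iii, v

i → no match
ii → no match
iii → match
iv → no match
v → match
vi → no match
vii → no match
viii → no match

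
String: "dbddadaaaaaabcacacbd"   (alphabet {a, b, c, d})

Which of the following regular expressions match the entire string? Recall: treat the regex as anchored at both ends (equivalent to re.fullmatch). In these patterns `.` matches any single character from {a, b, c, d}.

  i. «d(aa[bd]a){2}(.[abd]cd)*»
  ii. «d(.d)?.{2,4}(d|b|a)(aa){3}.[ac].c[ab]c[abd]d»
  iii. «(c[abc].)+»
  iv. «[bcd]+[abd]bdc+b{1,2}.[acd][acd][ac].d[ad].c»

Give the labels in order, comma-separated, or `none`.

ii

i → no match — must start with "daa"
ii → match
iii → no match — must start with "c"
iv → no match — must end with "c"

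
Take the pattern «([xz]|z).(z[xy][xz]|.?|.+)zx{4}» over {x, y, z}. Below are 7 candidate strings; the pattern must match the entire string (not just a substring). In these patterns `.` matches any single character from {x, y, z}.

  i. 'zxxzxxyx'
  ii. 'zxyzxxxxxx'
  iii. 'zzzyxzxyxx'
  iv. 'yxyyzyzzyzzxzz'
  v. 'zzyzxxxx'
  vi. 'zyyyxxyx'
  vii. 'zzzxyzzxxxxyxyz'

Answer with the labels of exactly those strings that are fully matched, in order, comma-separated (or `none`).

v

i → no match
ii → no match
iii → no match
iv → no match — must end with 'x'
v → match
vi → no match
vii → no match — must end with 'x'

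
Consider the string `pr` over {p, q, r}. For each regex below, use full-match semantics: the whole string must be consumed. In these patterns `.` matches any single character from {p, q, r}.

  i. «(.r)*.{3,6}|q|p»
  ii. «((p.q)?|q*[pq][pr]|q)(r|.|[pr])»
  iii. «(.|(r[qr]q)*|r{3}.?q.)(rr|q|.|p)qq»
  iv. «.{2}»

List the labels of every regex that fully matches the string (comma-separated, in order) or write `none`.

iv

i → no match
ii → no match
iii → no match — must end with `qq`
iv → match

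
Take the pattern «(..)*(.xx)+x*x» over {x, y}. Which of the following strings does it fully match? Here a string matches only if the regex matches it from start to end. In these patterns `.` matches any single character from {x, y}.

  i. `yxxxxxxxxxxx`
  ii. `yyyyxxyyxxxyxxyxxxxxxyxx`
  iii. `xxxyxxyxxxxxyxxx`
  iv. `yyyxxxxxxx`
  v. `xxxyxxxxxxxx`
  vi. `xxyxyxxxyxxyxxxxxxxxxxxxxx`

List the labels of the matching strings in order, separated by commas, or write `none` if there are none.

i → match
ii → no match
iii → match
iv → match
v → match
vi → match

i, iii, iv, v, vi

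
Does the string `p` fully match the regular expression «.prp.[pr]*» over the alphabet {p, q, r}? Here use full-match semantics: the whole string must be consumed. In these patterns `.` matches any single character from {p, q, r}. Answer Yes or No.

No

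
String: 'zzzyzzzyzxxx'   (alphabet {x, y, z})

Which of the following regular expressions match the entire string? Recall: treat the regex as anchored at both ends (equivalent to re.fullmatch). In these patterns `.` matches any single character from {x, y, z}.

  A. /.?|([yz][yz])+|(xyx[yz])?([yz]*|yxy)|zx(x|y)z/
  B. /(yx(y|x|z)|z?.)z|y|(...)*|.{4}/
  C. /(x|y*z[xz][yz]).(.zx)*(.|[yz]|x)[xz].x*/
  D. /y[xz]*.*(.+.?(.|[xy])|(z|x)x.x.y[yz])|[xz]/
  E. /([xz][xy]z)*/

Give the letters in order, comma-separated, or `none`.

B

A → no match
B → match
C → no match
D → no match
E → no match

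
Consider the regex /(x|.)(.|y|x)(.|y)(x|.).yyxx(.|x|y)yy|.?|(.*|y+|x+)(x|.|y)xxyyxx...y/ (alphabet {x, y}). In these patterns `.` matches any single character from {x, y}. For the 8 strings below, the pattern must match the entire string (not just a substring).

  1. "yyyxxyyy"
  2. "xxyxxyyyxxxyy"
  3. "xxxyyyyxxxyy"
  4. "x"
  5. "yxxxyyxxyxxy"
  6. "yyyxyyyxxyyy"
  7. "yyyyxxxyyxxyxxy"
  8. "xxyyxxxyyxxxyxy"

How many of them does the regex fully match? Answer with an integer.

6

1 → no match
2 → no match
3 → match
4 → match
5 → match
6 → match
7 → match
8 → match
Total matched: 6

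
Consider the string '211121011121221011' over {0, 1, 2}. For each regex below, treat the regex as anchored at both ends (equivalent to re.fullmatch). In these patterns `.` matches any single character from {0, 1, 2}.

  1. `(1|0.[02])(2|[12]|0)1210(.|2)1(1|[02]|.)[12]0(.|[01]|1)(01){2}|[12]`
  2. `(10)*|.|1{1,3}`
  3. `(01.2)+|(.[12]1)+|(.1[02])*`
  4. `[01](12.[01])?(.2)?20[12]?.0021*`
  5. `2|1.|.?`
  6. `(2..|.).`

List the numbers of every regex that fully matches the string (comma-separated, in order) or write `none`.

1 → no match
2 → no match
3 → match
4 → no match
5 → no match
6 → no match

3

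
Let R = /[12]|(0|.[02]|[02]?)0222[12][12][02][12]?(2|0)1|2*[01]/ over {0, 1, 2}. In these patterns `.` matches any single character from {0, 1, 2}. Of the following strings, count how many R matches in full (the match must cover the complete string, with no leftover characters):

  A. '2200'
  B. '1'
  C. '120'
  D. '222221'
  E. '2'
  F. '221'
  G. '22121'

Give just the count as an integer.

A. '2200' → no match
B. '1' → match
C. '120' → no match
D. '222221' → match
E. '2' → match
F. '221' → match
G. '22121' → no match
Total matched: 4

4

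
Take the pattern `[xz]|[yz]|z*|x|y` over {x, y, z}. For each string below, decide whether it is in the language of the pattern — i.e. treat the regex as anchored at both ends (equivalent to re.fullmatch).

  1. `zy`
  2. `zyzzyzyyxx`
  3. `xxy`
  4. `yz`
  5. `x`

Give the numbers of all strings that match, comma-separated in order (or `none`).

5

1 → no match
2 → no match
3 → no match
4 → no match
5 → match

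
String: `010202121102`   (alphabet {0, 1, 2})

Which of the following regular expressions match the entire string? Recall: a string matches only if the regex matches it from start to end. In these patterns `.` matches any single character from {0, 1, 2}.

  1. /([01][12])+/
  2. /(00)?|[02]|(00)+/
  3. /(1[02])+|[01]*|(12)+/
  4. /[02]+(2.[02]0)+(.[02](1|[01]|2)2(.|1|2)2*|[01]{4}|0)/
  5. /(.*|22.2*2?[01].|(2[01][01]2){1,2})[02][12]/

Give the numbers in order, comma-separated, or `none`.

1 → match
2 → no match
3 → no match
4 → no match
5 → match

1, 5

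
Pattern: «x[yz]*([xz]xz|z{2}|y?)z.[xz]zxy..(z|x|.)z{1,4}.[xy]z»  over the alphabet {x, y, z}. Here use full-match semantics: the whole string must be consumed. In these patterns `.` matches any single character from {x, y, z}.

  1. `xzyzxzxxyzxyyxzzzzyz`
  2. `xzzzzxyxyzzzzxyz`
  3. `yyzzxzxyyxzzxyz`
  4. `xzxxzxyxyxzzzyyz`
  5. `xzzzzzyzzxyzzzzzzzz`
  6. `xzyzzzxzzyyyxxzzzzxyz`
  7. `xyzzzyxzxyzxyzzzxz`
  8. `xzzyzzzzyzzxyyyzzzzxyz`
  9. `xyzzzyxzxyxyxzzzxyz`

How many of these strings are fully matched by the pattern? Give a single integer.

5

1 → no match
2 → match
3 → no match — must start with `x`
4 → match
5 → no match
6 → no match
7 → match
8 → match
9 → match
Total matched: 5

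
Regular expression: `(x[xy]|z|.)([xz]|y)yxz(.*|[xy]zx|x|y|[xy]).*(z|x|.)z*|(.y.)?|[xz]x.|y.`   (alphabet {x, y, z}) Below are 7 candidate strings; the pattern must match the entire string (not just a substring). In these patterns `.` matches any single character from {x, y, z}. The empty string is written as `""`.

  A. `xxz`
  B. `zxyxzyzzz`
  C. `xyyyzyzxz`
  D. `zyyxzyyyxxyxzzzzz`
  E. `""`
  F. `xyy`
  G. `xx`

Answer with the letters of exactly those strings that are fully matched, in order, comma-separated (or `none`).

A, B, D, E, F

A → match
B → match
C → no match
D → match
E → match
F → match
G → no match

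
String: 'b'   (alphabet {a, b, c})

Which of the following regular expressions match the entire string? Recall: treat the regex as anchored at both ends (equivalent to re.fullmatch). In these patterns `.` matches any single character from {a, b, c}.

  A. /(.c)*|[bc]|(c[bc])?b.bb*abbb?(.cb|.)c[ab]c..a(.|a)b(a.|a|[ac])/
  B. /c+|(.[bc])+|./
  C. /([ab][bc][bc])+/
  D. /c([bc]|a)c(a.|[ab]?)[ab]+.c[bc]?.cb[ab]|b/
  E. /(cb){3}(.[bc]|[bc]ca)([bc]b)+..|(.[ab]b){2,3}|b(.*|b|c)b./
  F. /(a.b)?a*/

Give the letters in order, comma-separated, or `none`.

A → match
B → match
C → no match
D → match
E → no match
F → no match

A, B, D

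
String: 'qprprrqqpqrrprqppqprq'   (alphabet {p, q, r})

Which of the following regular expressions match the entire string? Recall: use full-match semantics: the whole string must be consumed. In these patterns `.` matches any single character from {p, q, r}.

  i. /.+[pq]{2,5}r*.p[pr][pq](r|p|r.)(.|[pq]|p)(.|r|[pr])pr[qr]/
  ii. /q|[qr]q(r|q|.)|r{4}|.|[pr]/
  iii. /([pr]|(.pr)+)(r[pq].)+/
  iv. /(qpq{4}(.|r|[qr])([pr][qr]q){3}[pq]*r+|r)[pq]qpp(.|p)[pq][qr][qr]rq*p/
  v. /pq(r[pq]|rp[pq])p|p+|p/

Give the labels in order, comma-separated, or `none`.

i → match
ii → no match
iii → no match
iv → no match — must end with 'p'
v → no match — must end with 'p'

i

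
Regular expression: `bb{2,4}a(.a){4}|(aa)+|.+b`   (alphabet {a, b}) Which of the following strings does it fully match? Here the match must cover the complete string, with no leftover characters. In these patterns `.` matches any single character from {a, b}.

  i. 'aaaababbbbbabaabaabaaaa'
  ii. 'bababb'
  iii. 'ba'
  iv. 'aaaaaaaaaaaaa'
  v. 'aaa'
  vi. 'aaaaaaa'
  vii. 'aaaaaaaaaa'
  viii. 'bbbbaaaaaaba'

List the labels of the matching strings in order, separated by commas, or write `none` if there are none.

i → no match
ii → match
iii → no match
iv → no match
v → no match
vi → no match
vii → match
viii → no match

ii, vii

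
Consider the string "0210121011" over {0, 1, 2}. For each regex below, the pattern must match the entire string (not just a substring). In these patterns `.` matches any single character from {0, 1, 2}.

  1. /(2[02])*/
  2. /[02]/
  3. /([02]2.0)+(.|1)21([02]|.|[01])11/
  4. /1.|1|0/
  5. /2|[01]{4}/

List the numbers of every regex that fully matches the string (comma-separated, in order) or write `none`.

1 → no match
2 → no match
3 → match
4 → no match
5 → no match

3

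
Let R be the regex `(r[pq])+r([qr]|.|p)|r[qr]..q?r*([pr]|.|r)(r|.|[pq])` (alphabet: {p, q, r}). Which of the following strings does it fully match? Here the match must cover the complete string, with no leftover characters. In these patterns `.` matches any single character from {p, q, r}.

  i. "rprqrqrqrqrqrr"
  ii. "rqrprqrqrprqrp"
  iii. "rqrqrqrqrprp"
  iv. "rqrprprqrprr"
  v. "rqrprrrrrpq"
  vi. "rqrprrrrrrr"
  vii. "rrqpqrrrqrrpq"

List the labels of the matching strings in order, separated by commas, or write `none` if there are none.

i → match
ii → match
iii. "rqrqrqrqrprp" → match
iv. "rqrprprqrprr" → match
v. "rqrprrrrrpq" → match
vi. "rqrprrrrrrr" → match
vii → no match

i, ii, iii, iv, v, vi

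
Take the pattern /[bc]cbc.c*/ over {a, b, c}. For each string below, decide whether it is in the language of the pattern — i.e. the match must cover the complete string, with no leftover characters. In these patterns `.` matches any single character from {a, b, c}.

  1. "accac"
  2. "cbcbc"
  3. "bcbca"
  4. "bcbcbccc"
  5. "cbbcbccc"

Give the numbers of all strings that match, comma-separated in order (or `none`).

3, 4

1 → no match
2 → no match
3 → match
4 → match
5 → no match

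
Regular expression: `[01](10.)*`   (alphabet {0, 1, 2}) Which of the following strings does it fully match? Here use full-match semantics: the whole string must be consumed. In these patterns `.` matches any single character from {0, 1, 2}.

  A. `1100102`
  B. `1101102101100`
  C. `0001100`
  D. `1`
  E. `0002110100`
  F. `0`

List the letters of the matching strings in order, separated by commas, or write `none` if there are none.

A, B, D, F

A. `1100102` → match
B → match
C. `0001100` → no match
D. `1` → match
E. `0002110100` → no match
F. `0` → match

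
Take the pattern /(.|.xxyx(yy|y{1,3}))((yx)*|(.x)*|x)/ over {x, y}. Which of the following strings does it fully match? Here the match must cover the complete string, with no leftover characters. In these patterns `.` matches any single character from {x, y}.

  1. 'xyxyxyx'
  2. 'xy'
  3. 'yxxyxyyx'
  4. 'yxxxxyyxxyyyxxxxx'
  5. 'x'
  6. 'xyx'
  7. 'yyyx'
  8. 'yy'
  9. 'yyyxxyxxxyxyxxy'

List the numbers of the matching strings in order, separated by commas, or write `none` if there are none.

1, 3, 5, 6

1. 'xyxyxyx' → match
2. 'xy' → no match
3. 'yxxyxyyx' → match
4 → no match
5. 'x' → match
6. 'xyx' → match
7. 'yyyx' → no match
8. 'yy' → no match
9 → no match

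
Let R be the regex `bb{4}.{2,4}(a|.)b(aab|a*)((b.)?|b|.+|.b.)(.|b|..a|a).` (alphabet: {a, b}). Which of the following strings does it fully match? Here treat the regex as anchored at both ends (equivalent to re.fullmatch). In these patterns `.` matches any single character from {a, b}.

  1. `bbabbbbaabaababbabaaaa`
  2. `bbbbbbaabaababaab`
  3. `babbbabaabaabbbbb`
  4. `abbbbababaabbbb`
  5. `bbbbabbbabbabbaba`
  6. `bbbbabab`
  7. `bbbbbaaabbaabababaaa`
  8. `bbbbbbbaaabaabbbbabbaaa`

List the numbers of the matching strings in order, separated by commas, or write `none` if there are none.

1 → no match
2 → match
3 → no match — must start with `bb`
4 → no match — must start with `bb`
5 → no match
6 → no match
7 → match
8 → match

2, 7, 8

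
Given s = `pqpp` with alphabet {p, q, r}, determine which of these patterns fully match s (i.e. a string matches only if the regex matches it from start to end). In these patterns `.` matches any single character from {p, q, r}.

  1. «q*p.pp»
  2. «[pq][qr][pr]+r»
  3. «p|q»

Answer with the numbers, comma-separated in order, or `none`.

1

1 → match
2 → no match — must end with `r`
3 → no match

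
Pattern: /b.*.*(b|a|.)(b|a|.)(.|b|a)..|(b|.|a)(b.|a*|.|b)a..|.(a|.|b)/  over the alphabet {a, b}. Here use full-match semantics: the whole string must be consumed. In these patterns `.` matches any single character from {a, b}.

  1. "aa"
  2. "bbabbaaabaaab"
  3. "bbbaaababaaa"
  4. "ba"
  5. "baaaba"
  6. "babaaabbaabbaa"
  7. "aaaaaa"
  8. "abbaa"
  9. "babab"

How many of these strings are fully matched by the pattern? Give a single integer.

7

1 → match
2 → match
3 → match
4 → match
5 → match
6 → match
7 → match
8 → no match
9 → no match
Total matched: 7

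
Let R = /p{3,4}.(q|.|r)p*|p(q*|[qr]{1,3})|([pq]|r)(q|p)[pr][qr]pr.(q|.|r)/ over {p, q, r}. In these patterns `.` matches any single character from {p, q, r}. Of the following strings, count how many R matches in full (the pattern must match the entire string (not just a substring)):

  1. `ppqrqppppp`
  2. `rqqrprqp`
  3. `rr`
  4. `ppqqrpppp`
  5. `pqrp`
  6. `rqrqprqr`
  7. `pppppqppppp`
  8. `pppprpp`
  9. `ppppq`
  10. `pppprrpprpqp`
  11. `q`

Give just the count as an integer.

4

1 → no match
2 → no match
3 → no match
4 → no match
5 → no match
6 → match
7 → match
8 → match
9 → match
10 → no match
11 → no match
Total matched: 4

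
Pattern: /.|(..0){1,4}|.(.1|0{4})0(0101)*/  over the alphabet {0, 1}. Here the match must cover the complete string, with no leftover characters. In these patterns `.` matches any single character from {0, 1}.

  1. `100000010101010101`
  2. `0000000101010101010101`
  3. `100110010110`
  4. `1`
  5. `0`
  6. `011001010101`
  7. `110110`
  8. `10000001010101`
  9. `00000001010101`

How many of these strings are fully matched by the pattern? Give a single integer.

9

1 → match
2 → match
3 → match
4 → match
5 → match
6 → match
7 → match
8 → match
9 → match
Total matched: 9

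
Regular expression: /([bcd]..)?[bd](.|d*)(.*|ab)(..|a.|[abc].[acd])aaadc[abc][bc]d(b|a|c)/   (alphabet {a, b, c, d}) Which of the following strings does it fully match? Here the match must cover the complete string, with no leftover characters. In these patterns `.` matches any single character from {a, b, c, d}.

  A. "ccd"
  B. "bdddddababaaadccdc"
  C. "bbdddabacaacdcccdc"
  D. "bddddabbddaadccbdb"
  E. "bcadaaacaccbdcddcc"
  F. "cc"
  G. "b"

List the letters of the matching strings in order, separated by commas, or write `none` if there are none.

none

A → no match
B → no match
C → no match
D → no match
E → no match
F → no match
G → no match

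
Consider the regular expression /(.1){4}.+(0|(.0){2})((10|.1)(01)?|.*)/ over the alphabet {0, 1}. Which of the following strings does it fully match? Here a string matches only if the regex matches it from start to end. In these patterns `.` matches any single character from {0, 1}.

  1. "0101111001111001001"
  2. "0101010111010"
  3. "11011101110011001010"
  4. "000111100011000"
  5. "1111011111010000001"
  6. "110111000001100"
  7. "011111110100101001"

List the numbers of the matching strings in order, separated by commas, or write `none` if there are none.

1 → no match
2 → match
3 → match
4 → no match
5 → match
6 → no match
7 → match

2, 3, 5, 7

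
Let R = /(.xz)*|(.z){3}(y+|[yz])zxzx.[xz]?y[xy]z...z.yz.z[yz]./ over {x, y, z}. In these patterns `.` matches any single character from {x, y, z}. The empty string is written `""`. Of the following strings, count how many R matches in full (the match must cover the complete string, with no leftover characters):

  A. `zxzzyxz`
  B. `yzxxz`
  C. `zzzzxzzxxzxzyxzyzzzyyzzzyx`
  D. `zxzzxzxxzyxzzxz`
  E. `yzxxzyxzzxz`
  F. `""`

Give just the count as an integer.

A → no match
B → no match
C → no match
D → match
E → no match
F → match
Total matched: 2

2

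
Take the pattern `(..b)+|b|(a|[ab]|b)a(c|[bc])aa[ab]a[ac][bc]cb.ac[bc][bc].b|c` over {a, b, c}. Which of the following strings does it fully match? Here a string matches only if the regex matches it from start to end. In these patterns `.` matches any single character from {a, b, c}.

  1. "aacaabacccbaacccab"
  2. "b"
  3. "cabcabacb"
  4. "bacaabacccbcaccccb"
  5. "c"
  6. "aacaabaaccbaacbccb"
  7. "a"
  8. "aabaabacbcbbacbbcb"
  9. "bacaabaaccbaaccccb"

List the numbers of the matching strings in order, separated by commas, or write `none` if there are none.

1 → match
2 → match
3 → match
4 → match
5 → match
6 → match
7 → no match
8 → match
9 → match

1, 2, 3, 4, 5, 6, 8, 9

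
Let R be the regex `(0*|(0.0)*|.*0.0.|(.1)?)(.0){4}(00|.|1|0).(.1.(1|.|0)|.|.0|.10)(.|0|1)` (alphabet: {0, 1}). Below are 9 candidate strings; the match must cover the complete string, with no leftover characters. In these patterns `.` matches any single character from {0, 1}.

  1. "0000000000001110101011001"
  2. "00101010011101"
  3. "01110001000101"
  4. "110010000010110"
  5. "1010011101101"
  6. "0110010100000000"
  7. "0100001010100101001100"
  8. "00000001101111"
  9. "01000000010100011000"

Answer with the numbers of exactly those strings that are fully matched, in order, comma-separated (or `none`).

2, 9

1 → no match
2 → match
3 → no match
4 → no match
5 → no match
6 → no match
7 → no match
8 → no match
9 → match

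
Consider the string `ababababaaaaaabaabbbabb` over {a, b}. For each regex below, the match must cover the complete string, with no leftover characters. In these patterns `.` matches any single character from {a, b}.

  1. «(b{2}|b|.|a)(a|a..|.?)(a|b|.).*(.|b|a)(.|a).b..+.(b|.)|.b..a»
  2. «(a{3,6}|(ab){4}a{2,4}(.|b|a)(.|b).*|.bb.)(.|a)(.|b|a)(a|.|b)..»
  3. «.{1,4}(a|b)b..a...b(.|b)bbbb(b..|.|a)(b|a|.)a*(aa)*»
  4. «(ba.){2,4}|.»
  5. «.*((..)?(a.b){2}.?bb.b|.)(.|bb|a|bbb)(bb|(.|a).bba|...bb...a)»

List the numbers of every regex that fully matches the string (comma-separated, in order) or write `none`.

1 → match
2 → match
3 → no match
4 → no match
5 → match

1, 2, 5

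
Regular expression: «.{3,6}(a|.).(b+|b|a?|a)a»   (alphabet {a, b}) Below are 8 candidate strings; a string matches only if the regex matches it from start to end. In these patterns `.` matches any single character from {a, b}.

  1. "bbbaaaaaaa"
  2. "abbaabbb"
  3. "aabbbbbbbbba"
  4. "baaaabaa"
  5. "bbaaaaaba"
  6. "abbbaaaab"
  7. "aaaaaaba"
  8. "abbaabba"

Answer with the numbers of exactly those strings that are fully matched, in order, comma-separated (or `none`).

1. "bbbaaaaaaa" → match
2. "abbaabbb" → no match — must end with "a"
3. "aabbbbbbbbba" → match
4. "baaaabaa" → match
5. "bbaaaaaba" → match
6. "abbbaaaab" → no match — must end with "a"
7. "aaaaaaba" → match
8. "abbaabba" → match

1, 3, 4, 5, 7, 8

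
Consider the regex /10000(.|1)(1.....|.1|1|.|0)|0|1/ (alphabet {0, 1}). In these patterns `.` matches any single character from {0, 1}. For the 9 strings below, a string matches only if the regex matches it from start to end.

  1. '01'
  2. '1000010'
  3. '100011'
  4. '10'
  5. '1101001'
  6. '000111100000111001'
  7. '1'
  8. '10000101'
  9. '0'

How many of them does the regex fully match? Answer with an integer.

1 → no match
2 → match
3 → no match
4 → no match
5 → no match
6 → no match
7 → match
8 → match
9 → match
Total matched: 4

4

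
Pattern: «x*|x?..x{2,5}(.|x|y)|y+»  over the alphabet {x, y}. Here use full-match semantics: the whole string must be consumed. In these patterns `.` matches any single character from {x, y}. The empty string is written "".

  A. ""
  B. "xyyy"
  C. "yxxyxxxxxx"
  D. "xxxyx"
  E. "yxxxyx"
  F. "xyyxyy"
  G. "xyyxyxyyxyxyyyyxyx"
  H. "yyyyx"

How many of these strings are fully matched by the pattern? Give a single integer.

1

A → match
B → no match
C → no match
D → no match
E → no match
F → no match
G → no match
H → no match
Total matched: 1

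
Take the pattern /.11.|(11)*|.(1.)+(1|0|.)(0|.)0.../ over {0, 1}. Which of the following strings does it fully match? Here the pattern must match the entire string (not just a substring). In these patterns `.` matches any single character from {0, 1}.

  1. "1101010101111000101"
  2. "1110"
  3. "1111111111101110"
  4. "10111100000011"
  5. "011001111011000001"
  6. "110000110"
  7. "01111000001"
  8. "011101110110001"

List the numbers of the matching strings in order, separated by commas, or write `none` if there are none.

1, 2, 6, 7, 8

1 → match
2 → match
3 → no match
4 → no match
5 → no match
6 → match
7 → match
8 → match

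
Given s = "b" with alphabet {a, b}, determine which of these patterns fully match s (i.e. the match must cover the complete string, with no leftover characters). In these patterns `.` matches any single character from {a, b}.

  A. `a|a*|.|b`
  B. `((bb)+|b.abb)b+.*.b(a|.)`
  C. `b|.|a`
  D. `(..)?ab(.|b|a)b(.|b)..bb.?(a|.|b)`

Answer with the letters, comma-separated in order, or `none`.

A → match
B → no match
C → match
D → no match

A, C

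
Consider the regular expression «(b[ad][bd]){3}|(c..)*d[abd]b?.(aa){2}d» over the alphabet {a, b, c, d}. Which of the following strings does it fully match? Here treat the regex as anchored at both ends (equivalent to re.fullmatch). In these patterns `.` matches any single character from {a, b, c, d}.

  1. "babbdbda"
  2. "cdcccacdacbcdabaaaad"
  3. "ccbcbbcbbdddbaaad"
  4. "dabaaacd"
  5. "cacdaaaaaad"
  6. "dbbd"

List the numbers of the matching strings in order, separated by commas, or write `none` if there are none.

2, 5

1 → no match
2 → match
3 → no match
4 → no match
5 → match
6 → no match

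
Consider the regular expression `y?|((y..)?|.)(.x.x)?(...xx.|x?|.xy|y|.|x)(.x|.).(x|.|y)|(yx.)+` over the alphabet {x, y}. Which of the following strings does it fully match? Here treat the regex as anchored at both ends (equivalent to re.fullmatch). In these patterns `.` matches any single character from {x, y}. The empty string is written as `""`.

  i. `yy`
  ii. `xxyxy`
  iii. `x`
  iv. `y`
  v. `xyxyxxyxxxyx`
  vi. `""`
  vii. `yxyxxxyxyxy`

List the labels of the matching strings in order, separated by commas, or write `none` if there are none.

ii, iv, vi

i. `yy` → no match
ii. `xxyxy` → match
iii. `x` → no match
iv. `y` → match
v. `xyxyxxyxxxyx` → no match
vi. `""` → match
vii. `yxyxxxyxyxy` → no match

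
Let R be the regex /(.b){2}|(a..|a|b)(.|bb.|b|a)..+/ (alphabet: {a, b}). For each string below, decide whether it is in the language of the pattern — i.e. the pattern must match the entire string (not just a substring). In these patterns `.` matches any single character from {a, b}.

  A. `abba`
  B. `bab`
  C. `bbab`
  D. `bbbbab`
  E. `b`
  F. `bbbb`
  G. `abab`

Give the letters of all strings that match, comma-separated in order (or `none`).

A, C, D, F, G

A. `abba` → match
B. `bab` → no match
C. `bbab` → match
D. `bbbbab` → match
E. `b` → no match
F. `bbbb` → match
G. `abab` → match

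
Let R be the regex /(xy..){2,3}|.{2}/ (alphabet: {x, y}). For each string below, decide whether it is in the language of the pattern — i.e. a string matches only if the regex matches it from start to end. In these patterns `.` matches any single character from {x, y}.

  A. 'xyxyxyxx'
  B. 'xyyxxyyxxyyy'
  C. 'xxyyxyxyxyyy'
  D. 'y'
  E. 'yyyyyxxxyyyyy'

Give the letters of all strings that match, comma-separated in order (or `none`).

A → match
B → match
C → no match
D → no match
E → no match

A, B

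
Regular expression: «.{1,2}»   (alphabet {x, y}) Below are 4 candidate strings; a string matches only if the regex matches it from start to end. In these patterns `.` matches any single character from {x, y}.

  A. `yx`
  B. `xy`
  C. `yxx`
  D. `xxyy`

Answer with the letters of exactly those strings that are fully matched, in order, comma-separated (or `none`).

A, B

A → match
B → match
C → no match
D → no match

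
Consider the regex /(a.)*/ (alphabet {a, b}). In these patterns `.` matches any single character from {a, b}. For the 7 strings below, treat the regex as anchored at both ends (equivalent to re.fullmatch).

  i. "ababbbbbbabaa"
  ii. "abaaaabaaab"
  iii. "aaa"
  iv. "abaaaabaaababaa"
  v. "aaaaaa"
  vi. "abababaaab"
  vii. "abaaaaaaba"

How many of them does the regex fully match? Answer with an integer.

2

i → no match
ii → no match
iii → no match
iv → no match
v → match
vi → match
vii → no match
Total matched: 2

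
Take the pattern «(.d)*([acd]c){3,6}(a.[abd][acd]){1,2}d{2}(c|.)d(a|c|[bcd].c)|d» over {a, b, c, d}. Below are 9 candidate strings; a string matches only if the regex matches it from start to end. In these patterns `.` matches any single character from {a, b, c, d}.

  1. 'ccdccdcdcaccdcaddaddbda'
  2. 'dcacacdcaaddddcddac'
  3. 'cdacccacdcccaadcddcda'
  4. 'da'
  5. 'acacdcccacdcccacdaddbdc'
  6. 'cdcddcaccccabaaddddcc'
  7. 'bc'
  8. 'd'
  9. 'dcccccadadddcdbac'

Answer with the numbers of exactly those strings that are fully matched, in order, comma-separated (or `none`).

2, 3, 8, 9

1 → no match
2 → match
3 → match
4. 'da' → no match
5 → no match
6 → no match
7. 'bc' → no match
8. 'd' → match
9 → match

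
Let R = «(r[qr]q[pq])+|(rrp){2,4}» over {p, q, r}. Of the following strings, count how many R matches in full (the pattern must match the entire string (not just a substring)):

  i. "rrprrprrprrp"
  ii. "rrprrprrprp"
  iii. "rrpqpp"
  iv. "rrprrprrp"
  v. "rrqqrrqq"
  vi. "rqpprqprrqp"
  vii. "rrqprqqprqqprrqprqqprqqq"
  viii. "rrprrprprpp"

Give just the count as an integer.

4

i → match
ii → no match
iii → no match
iv → match
v → match
vi → no match
vii → match
viii → no match
Total matched: 4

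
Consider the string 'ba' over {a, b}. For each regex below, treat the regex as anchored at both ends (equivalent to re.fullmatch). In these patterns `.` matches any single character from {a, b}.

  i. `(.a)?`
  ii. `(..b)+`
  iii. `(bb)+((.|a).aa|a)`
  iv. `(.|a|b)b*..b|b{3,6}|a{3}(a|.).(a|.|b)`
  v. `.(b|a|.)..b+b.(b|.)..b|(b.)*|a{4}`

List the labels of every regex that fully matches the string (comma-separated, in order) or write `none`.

i → match
ii → no match — must end with 'b'
iii → no match — must start with 'bb'
iv → no match
v → match

i, v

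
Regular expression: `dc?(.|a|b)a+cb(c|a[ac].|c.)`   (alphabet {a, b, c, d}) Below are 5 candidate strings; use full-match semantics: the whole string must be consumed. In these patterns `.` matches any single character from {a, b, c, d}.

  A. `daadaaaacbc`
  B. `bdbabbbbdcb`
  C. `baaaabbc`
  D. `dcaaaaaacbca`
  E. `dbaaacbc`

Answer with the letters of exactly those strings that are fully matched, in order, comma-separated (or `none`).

D, E

A → no match
B → no match — must start with `d`
C → no match — must start with `d`
D → match
E → match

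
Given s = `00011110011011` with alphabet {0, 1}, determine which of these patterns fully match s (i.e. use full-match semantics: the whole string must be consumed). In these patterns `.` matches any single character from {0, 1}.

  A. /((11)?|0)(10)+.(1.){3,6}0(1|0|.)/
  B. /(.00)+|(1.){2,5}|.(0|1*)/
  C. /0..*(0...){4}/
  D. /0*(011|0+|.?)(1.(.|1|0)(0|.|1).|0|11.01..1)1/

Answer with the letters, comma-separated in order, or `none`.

D

A → no match
B → no match
C → no match
D → match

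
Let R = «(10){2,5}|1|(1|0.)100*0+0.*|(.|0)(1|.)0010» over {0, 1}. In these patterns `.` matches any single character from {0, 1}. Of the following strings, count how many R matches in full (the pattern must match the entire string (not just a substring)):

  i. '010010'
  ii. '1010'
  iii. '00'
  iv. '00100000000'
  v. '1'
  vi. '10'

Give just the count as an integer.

i → match
ii → match
iii → no match
iv → match
v → match
vi → no match
Total matched: 4

4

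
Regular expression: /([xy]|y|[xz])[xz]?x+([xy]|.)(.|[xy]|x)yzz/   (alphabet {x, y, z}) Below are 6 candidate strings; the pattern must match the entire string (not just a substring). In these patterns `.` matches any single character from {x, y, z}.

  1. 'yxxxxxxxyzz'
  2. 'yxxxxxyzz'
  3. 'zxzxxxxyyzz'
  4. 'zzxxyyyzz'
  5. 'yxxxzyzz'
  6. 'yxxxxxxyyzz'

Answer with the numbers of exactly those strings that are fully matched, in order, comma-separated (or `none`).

1 → match
2 → match
3 → no match
4 → match
5 → match
6 → match

1, 2, 4, 5, 6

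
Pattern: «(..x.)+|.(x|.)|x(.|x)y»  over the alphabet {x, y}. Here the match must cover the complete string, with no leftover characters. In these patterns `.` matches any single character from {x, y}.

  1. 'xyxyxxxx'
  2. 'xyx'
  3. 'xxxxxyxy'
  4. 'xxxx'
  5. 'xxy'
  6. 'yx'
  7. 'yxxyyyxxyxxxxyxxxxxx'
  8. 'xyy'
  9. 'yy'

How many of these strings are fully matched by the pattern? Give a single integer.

1 → match
2 → no match
3 → match
4 → match
5 → match
6 → match
7 → match
8 → match
9 → match
Total matched: 8

8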